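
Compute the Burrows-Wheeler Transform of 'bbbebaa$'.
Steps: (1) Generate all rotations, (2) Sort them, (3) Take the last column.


Rotations (sorted):
  0: $bbbebaa -> last char: a
  1: a$bbbeba -> last char: a
  2: aa$bbbeb -> last char: b
  3: baa$bbbe -> last char: e
  4: bbbebaa$ -> last char: $
  5: bbebaa$b -> last char: b
  6: bebaa$bb -> last char: b
  7: ebaa$bbb -> last char: b


BWT = aabe$bbb


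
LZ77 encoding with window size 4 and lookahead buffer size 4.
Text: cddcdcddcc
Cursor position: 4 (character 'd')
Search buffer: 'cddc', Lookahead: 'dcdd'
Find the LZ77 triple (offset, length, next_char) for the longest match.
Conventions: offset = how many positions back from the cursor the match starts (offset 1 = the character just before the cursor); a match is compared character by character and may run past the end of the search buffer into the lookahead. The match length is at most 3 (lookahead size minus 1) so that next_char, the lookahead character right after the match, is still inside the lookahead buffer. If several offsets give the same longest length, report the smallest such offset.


Try each offset into the search buffer:
  offset=1 (pos 3, char 'c'): match length 0
  offset=2 (pos 2, char 'd'): match length 3
  offset=3 (pos 1, char 'd'): match length 1
  offset=4 (pos 0, char 'c'): match length 0
Longest match has length 3 at offset 2.
next_char = character at position 4 + 3 = 7 -> 'd'

Best match: offset=2, length=3 (matching 'dcd' starting at position 2)
LZ77 triple: (2, 3, 'd')


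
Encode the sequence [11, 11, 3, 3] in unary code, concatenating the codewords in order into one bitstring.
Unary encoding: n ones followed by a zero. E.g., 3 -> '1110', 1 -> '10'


Encode each number as n ones followed by a terminating 0:
  11 -> 111111111110 (12 bits)
  11 -> 111111111110 (12 bits)
  3 -> 1110 (4 bits)
  3 -> 1110 (4 bits)
Total length = 12 + 12 + 4 + 4 = 32 bits.

Unary([11, 11, 3, 3]) = 11111111111011111111111011101110 (32 bits)


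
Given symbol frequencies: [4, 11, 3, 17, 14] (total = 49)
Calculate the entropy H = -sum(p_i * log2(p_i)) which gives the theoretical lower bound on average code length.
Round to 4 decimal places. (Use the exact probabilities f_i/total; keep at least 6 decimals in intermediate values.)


Per-symbol terms -p_i * log2(p_i) with p_i = f_i/49:
  p = 4/49 = 0.081633: log2(p) = -3.614710, -p*log2(p) = 0.295078
  p = 11/49 = 0.224490: log2(p) = -2.155278, -p*log2(p) = 0.483838
  p = 3/49 = 0.061224: log2(p) = -4.029747, -p*log2(p) = 0.246719
  p = 17/49 = 0.346939: log2(p) = -1.527247, -p*log2(p) = 0.529861
  p = 14/49 = 0.285714: log2(p) = -1.807355, -p*log2(p) = 0.516387
H = 0.295078 + 0.483838 + 0.246719 + 0.529861 + 0.516387 = 2.071883

H = 2.0719 bits/symbol


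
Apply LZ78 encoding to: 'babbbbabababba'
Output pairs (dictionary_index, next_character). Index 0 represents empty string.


LZ78 encoding steps:
Dictionary: {0: ''}
Step 1: w='' (idx 0), next='b' -> output (0, 'b'), add 'b' as idx 1
Step 2: w='' (idx 0), next='a' -> output (0, 'a'), add 'a' as idx 2
Step 3: w='b' (idx 1), next='b' -> output (1, 'b'), add 'bb' as idx 3
Step 4: w='bb' (idx 3), next='a' -> output (3, 'a'), add 'bba' as idx 4
Step 5: w='b' (idx 1), next='a' -> output (1, 'a'), add 'ba' as idx 5
Step 6: w='ba' (idx 5), next='b' -> output (5, 'b'), add 'bab' as idx 6
Step 7: w='ba' (idx 5), end of input -> output (5, '')


Encoded: [(0, 'b'), (0, 'a'), (1, 'b'), (3, 'a'), (1, 'a'), (5, 'b'), (5, '')]


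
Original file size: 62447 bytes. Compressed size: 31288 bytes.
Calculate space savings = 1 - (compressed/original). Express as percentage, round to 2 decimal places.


ratio = compressed/original = 31288/62447 = 0.501033
savings = 1 - ratio = 1 - 0.501033 = 0.498967
as a percentage: 0.498967 * 100 = 49.9%

Space savings = 1 - 31288/62447 = 49.9%


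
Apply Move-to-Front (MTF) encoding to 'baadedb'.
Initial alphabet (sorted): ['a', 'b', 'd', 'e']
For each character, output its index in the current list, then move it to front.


MTF encoding:
'b': index 1 in ['a', 'b', 'd', 'e'] -> ['b', 'a', 'd', 'e']
'a': index 1 in ['b', 'a', 'd', 'e'] -> ['a', 'b', 'd', 'e']
'a': index 0 in ['a', 'b', 'd', 'e'] -> ['a', 'b', 'd', 'e']
'd': index 2 in ['a', 'b', 'd', 'e'] -> ['d', 'a', 'b', 'e']
'e': index 3 in ['d', 'a', 'b', 'e'] -> ['e', 'd', 'a', 'b']
'd': index 1 in ['e', 'd', 'a', 'b'] -> ['d', 'e', 'a', 'b']
'b': index 3 in ['d', 'e', 'a', 'b'] -> ['b', 'd', 'e', 'a']


Output: [1, 1, 0, 2, 3, 1, 3]


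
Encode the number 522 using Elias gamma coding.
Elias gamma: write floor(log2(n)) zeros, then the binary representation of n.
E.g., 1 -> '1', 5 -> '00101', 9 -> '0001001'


num_bits = floor(log2(522)) + 1 = 10
leading_zeros = num_bits - 1 = 9
binary(522) = 1000001010

Elias gamma(522) = '000000000' + '1000001010' = 0000000001000001010 (19 bits)


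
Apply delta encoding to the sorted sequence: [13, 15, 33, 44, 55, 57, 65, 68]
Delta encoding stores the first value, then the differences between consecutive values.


First value: 13
Deltas:
  15 - 13 = 2
  33 - 15 = 18
  44 - 33 = 11
  55 - 44 = 11
  57 - 55 = 2
  65 - 57 = 8
  68 - 65 = 3


Delta encoded: [13, 2, 18, 11, 11, 2, 8, 3]


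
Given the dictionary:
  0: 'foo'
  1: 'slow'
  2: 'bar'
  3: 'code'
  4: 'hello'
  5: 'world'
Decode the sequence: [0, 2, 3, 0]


Look up each index in the dictionary:
  0 -> 'foo'
  2 -> 'bar'
  3 -> 'code'
  0 -> 'foo'

Decoded: "foo bar code foo"


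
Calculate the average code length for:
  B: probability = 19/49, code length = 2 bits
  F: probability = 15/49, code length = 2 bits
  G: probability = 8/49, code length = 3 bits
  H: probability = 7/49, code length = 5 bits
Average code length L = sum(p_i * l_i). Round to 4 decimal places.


Weighted contributions p_i * l_i:
  B: (19/49) * 2 = 38/49
  F: (15/49) * 2 = 30/49
  G: (8/49) * 3 = 24/49
  H: (7/49) * 5 = 35/49
Sum = (38 + 30 + 24 + 35)/49 = 127/49

L = 127/49 = 2.5918 bits/symbol


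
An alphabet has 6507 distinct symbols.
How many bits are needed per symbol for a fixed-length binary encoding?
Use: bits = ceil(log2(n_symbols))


log2(6507) = 12.6678
Bracket: 2^12 = 4096 < 6507 <= 2^13 = 8192
So ceil(log2(6507)) = 13

bits = ceil(log2(6507)) = ceil(12.6678) = 13 bits


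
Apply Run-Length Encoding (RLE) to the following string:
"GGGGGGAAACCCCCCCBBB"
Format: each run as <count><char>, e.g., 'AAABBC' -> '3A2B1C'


Scanning runs left to right:
  i=0: run of 'G' x 6 -> '6G'
  i=6: run of 'A' x 3 -> '3A'
  i=9: run of 'C' x 7 -> '7C'
  i=16: run of 'B' x 3 -> '3B'

RLE = 6G3A7C3B


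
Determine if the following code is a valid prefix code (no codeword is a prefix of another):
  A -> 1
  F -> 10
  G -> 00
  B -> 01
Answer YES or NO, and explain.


Checking each pair (does one codeword prefix another?):
  A='1' vs F='10': prefix -- VIOLATION

NO -- this is NOT a valid prefix code. A (1) is a prefix of F (10).


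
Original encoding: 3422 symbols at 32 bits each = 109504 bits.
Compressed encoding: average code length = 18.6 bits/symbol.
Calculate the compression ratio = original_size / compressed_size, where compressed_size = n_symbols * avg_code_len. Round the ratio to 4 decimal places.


original_size = n_symbols * orig_bits = 3422 * 32 = 109504 bits
compressed_size = n_symbols * avg_code_len = 3422 * 18.6 = 63649.2 bits
ratio = original_size / compressed_size = 109504 / 63649.2 = 1.7204

Compression ratio = 1.7204


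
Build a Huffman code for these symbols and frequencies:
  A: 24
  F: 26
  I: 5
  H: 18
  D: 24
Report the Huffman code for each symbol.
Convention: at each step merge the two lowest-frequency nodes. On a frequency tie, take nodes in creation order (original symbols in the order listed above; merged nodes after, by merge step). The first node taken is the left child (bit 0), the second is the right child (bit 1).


Huffman tree construction:
Step 1: Merge I(5) + H(18) = 23
Step 2: Merge (I+H)(23) + A(24) = 47
Step 3: Merge D(24) + F(26) = 50
Step 4: Merge ((I+H)+A)(47) + (D+F)(50) = 97
Read each symbol's code off the tree from the root (left child = 0, right child = 1).

Codes:
  A: 01 (length 2)
  F: 11 (length 2)
  I: 000 (length 3)
  H: 001 (length 3)
  D: 10 (length 2)
Average code length: 217/97 = 2.2371 bits/symbol


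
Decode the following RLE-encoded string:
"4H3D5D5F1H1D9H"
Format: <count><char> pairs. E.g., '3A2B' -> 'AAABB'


Expanding each <count><char> pair:
  4H -> 'HHHH'
  3D -> 'DDD'
  5D -> 'DDDDD'
  5F -> 'FFFFF'
  1H -> 'H'
  1D -> 'D'
  9H -> 'HHHHHHHHH'

Decoded = HHHHDDDDDDDDFFFFFHDHHHHHHHHH


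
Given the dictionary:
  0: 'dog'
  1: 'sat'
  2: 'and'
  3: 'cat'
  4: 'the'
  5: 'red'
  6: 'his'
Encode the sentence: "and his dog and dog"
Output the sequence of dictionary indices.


Look up each word in the dictionary:
  'and' -> 2
  'his' -> 6
  'dog' -> 0
  'and' -> 2
  'dog' -> 0

Encoded: [2, 6, 0, 2, 0]


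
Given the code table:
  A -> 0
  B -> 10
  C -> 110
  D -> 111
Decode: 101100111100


Decoding:
10 -> B
110 -> C
0 -> A
111 -> D
10 -> B
0 -> A


Result: BCADBA


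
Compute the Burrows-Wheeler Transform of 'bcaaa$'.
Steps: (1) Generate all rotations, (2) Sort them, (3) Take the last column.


Rotations (sorted):
  0: $bcaaa -> last char: a
  1: a$bcaa -> last char: a
  2: aa$bca -> last char: a
  3: aaa$bc -> last char: c
  4: bcaaa$ -> last char: $
  5: caaa$b -> last char: b


BWT = aaac$b


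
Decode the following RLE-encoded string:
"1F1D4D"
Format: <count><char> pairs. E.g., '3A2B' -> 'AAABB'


Expanding each <count><char> pair:
  1F -> 'F'
  1D -> 'D'
  4D -> 'DDDD'

Decoded = FDDDDD


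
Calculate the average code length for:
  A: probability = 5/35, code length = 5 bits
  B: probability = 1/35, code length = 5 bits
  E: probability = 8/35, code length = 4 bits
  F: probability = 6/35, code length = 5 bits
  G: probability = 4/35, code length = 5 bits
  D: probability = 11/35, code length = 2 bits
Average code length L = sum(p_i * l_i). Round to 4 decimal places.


Weighted contributions p_i * l_i:
  A: (5/35) * 5 = 25/35
  B: (1/35) * 5 = 5/35
  E: (8/35) * 4 = 32/35
  F: (6/35) * 5 = 30/35
  G: (4/35) * 5 = 20/35
  D: (11/35) * 2 = 22/35
Sum = (25 + 5 + 32 + 30 + 20 + 22)/35 = 134/35

L = 134/35 = 3.8286 bits/symbol


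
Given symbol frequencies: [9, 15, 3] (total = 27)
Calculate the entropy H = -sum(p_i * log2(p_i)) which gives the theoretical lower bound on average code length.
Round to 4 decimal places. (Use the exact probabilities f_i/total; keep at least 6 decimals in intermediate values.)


Per-symbol terms -p_i * log2(p_i) with p_i = f_i/27:
  p = 9/27 = 0.333333: log2(p) = -1.584963, -p*log2(p) = 0.528321
  p = 15/27 = 0.555556: log2(p) = -0.847997, -p*log2(p) = 0.471109
  p = 3/27 = 0.111111: log2(p) = -3.169925, -p*log2(p) = 0.352214
H = 0.528321 + 0.471109 + 0.352214 = 1.351644

H = 1.3516 bits/symbol


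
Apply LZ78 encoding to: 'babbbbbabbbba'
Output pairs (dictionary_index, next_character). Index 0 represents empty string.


LZ78 encoding steps:
Dictionary: {0: ''}
Step 1: w='' (idx 0), next='b' -> output (0, 'b'), add 'b' as idx 1
Step 2: w='' (idx 0), next='a' -> output (0, 'a'), add 'a' as idx 2
Step 3: w='b' (idx 1), next='b' -> output (1, 'b'), add 'bb' as idx 3
Step 4: w='bb' (idx 3), next='b' -> output (3, 'b'), add 'bbb' as idx 4
Step 5: w='a' (idx 2), next='b' -> output (2, 'b'), add 'ab' as idx 5
Step 6: w='bbb' (idx 4), next='a' -> output (4, 'a'), add 'bbba' as idx 6


Encoded: [(0, 'b'), (0, 'a'), (1, 'b'), (3, 'b'), (2, 'b'), (4, 'a')]


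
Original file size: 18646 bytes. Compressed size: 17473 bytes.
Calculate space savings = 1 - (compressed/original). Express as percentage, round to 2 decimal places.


ratio = compressed/original = 17473/18646 = 0.937091
savings = 1 - ratio = 1 - 0.937091 = 0.062909
as a percentage: 0.062909 * 100 = 6.29%

Space savings = 1 - 17473/18646 = 6.29%


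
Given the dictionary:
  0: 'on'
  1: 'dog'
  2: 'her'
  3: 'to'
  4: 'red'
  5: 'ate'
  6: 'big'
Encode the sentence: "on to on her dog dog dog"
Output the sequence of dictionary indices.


Look up each word in the dictionary:
  'on' -> 0
  'to' -> 3
  'on' -> 0
  'her' -> 2
  'dog' -> 1
  'dog' -> 1
  'dog' -> 1

Encoded: [0, 3, 0, 2, 1, 1, 1]


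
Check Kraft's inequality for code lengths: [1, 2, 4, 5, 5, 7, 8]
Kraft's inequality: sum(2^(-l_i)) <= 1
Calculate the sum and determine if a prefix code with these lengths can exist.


Sum = 2^(-1) + 2^(-2) + 2^(-4) + 2^(-5) + 2^(-5) + 2^(-7) + 2^(-8)
    = 0.5 + 0.25 + 0.0625 + 0.03125 + 0.03125 + 0.0078125 + 0.00390625
    = 227/256 = 0.88671875
Since 0.88671875 <= 1, Kraft's inequality IS satisfied.
A prefix code with these lengths CAN exist.

Kraft sum = 0.88671875. Satisfied.


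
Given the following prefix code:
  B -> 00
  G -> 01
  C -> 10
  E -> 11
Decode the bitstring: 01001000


Decoding step by step:
Bits 01 -> G
Bits 00 -> B
Bits 10 -> C
Bits 00 -> B


Decoded message: GBCB


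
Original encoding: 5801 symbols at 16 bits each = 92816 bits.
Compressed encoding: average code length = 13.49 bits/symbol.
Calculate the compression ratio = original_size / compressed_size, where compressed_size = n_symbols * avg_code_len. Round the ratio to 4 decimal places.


original_size = n_symbols * orig_bits = 5801 * 16 = 92816 bits
compressed_size = n_symbols * avg_code_len = 5801 * 13.49 = 78255.49 bits
ratio = original_size / compressed_size = 92816 / 78255.49 = 1.1861

Compression ratio = 1.1861


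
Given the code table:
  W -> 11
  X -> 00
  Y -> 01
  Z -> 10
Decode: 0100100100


Decoding:
01 -> Y
00 -> X
10 -> Z
01 -> Y
00 -> X


Result: YXZYX


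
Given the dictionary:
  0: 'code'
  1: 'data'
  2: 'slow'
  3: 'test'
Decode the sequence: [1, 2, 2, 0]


Look up each index in the dictionary:
  1 -> 'data'
  2 -> 'slow'
  2 -> 'slow'
  0 -> 'code'

Decoded: "data slow slow code"


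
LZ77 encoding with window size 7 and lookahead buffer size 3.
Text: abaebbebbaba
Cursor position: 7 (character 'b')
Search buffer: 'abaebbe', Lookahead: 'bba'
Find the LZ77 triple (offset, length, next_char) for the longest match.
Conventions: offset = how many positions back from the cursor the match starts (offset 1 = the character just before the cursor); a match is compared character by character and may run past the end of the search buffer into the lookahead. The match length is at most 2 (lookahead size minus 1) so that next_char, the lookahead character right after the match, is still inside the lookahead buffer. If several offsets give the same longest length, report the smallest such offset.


Try each offset into the search buffer:
  offset=1 (pos 6, char 'e'): match length 0
  offset=2 (pos 5, char 'b'): match length 1
  offset=3 (pos 4, char 'b'): match length 2
  offset=4 (pos 3, char 'e'): match length 0
  offset=5 (pos 2, char 'a'): match length 0
  offset=6 (pos 1, char 'b'): match length 1
  offset=7 (pos 0, char 'a'): match length 0
Longest match has length 2 at offset 3.
next_char = character at position 7 + 2 = 9 -> 'a'

Best match: offset=3, length=2 (matching 'bb' starting at position 4)
LZ77 triple: (3, 2, 'a')


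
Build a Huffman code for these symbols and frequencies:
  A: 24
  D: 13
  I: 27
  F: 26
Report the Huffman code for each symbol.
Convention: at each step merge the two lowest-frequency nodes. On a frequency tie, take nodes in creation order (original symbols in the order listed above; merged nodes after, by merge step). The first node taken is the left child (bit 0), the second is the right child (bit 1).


Huffman tree construction:
Step 1: Merge D(13) + A(24) = 37
Step 2: Merge F(26) + I(27) = 53
Step 3: Merge (D+A)(37) + (F+I)(53) = 90
Read each symbol's code off the tree from the root (left child = 0, right child = 1).

Codes:
  A: 01 (length 2)
  D: 00 (length 2)
  I: 11 (length 2)
  F: 10 (length 2)
Average code length: 180/90 = 2.0000 bits/symbol


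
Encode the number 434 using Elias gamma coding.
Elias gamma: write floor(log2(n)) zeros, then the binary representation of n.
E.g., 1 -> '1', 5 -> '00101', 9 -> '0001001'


num_bits = floor(log2(434)) + 1 = 9
leading_zeros = num_bits - 1 = 8
binary(434) = 110110010

Elias gamma(434) = '00000000' + '110110010' = 00000000110110010 (17 bits)


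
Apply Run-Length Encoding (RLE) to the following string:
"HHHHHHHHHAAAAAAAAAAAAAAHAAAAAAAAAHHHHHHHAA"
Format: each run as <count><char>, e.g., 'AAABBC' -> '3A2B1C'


Scanning runs left to right:
  i=0: run of 'H' x 9 -> '9H'
  i=9: run of 'A' x 14 -> '14A'
  i=23: run of 'H' x 1 -> '1H'
  i=24: run of 'A' x 9 -> '9A'
  i=33: run of 'H' x 7 -> '7H'
  i=40: run of 'A' x 2 -> '2A'

RLE = 9H14A1H9A7H2A


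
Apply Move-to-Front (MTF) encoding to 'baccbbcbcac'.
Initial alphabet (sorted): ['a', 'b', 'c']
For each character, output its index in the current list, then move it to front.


MTF encoding:
'b': index 1 in ['a', 'b', 'c'] -> ['b', 'a', 'c']
'a': index 1 in ['b', 'a', 'c'] -> ['a', 'b', 'c']
'c': index 2 in ['a', 'b', 'c'] -> ['c', 'a', 'b']
'c': index 0 in ['c', 'a', 'b'] -> ['c', 'a', 'b']
'b': index 2 in ['c', 'a', 'b'] -> ['b', 'c', 'a']
'b': index 0 in ['b', 'c', 'a'] -> ['b', 'c', 'a']
'c': index 1 in ['b', 'c', 'a'] -> ['c', 'b', 'a']
'b': index 1 in ['c', 'b', 'a'] -> ['b', 'c', 'a']
'c': index 1 in ['b', 'c', 'a'] -> ['c', 'b', 'a']
'a': index 2 in ['c', 'b', 'a'] -> ['a', 'c', 'b']
'c': index 1 in ['a', 'c', 'b'] -> ['c', 'a', 'b']


Output: [1, 1, 2, 0, 2, 0, 1, 1, 1, 2, 1]


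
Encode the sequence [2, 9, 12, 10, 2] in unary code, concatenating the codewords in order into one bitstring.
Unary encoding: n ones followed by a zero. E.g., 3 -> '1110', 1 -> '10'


Encode each number as n ones followed by a terminating 0:
  2 -> 110 (3 bits)
  9 -> 1111111110 (10 bits)
  12 -> 1111111111110 (13 bits)
  10 -> 11111111110 (11 bits)
  2 -> 110 (3 bits)
Total length = 3 + 10 + 13 + 11 + 3 = 40 bits.

Unary([2, 9, 12, 10, 2]) = 1101111111110111111111111011111111110110 (40 bits)


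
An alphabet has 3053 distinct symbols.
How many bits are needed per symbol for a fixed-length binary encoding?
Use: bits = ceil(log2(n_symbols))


log2(3053) = 11.576
Bracket: 2^11 = 2048 < 3053 <= 2^12 = 4096
So ceil(log2(3053)) = 12

bits = ceil(log2(3053)) = ceil(11.576) = 12 bits


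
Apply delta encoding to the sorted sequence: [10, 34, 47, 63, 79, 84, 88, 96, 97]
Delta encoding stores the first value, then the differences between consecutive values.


First value: 10
Deltas:
  34 - 10 = 24
  47 - 34 = 13
  63 - 47 = 16
  79 - 63 = 16
  84 - 79 = 5
  88 - 84 = 4
  96 - 88 = 8
  97 - 96 = 1


Delta encoded: [10, 24, 13, 16, 16, 5, 4, 8, 1]


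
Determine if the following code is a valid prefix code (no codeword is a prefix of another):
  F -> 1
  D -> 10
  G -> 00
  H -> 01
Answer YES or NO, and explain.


Checking each pair (does one codeword prefix another?):
  F='1' vs D='10': prefix -- VIOLATION

NO -- this is NOT a valid prefix code. F (1) is a prefix of D (10).


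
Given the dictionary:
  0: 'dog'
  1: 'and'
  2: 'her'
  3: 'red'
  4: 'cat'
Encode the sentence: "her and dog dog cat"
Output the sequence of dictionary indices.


Look up each word in the dictionary:
  'her' -> 2
  'and' -> 1
  'dog' -> 0
  'dog' -> 0
  'cat' -> 4

Encoded: [2, 1, 0, 0, 4]


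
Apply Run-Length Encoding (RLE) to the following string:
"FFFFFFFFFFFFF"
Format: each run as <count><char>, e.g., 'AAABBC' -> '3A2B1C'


Scanning runs left to right:
  i=0: run of 'F' x 13 -> '13F'

RLE = 13F


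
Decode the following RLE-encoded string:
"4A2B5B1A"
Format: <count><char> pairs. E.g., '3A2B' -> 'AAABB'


Expanding each <count><char> pair:
  4A -> 'AAAA'
  2B -> 'BB'
  5B -> 'BBBBB'
  1A -> 'A'

Decoded = AAAABBBBBBBA


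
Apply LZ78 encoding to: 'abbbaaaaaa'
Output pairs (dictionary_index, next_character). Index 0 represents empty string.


LZ78 encoding steps:
Dictionary: {0: ''}
Step 1: w='' (idx 0), next='a' -> output (0, 'a'), add 'a' as idx 1
Step 2: w='' (idx 0), next='b' -> output (0, 'b'), add 'b' as idx 2
Step 3: w='b' (idx 2), next='b' -> output (2, 'b'), add 'bb' as idx 3
Step 4: w='a' (idx 1), next='a' -> output (1, 'a'), add 'aa' as idx 4
Step 5: w='aa' (idx 4), next='a' -> output (4, 'a'), add 'aaa' as idx 5
Step 6: w='a' (idx 1), end of input -> output (1, '')


Encoded: [(0, 'a'), (0, 'b'), (2, 'b'), (1, 'a'), (4, 'a'), (1, '')]


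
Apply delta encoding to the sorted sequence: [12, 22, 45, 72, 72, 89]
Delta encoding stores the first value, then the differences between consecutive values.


First value: 12
Deltas:
  22 - 12 = 10
  45 - 22 = 23
  72 - 45 = 27
  72 - 72 = 0
  89 - 72 = 17


Delta encoded: [12, 10, 23, 27, 0, 17]


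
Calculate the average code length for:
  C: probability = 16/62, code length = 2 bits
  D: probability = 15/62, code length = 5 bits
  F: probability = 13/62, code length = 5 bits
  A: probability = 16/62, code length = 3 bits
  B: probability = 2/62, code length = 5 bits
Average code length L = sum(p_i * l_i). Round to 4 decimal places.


Weighted contributions p_i * l_i:
  C: (16/62) * 2 = 32/62
  D: (15/62) * 5 = 75/62
  F: (13/62) * 5 = 65/62
  A: (16/62) * 3 = 48/62
  B: (2/62) * 5 = 10/62
Sum = (32 + 75 + 65 + 48 + 10)/62 = 230/62

L = 230/62 = 3.7097 bits/symbol


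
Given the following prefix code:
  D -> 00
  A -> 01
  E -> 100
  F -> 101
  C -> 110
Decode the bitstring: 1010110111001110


Decoding step by step:
Bits 101 -> F
Bits 01 -> A
Bits 101 -> F
Bits 110 -> C
Bits 01 -> A
Bits 110 -> C


Decoded message: FAFCAC


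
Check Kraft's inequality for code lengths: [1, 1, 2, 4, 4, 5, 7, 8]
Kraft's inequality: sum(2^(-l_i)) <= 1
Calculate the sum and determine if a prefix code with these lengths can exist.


Sum = 2^(-1) + 2^(-1) + 2^(-2) + 2^(-4) + 2^(-4) + 2^(-5) + 2^(-7) + 2^(-8)
    = 0.5 + 0.5 + 0.25 + 0.0625 + 0.0625 + 0.03125 + 0.0078125 + 0.00390625
    = 363/256 = 1.41796875
Since 1.41796875 > 1, Kraft's inequality is NOT satisfied.
A prefix code with these lengths CANNOT exist.

Kraft sum = 1.41796875. Not satisfied.


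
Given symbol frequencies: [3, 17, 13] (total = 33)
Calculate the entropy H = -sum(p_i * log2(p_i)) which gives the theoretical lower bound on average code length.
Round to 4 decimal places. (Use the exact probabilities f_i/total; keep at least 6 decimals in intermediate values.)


Per-symbol terms -p_i * log2(p_i) with p_i = f_i/33:
  p = 3/33 = 0.090909: log2(p) = -3.459432, -p*log2(p) = 0.314494
  p = 17/33 = 0.515152: log2(p) = -0.956931, -p*log2(p) = 0.492965
  p = 13/33 = 0.393939: log2(p) = -1.343954, -p*log2(p) = 0.529437
H = 0.314494 + 0.492965 + 0.529437 = 1.336896

H = 1.3369 bits/symbol


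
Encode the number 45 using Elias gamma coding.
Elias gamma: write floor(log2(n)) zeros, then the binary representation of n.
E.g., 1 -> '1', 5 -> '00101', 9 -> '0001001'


num_bits = floor(log2(45)) + 1 = 6
leading_zeros = num_bits - 1 = 5
binary(45) = 101101

Elias gamma(45) = '00000' + '101101' = 00000101101 (11 bits)


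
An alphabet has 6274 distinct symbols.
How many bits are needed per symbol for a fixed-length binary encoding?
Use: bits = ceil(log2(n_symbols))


log2(6274) = 12.6152
Bracket: 2^12 = 4096 < 6274 <= 2^13 = 8192
So ceil(log2(6274)) = 13

bits = ceil(log2(6274)) = ceil(12.6152) = 13 bits


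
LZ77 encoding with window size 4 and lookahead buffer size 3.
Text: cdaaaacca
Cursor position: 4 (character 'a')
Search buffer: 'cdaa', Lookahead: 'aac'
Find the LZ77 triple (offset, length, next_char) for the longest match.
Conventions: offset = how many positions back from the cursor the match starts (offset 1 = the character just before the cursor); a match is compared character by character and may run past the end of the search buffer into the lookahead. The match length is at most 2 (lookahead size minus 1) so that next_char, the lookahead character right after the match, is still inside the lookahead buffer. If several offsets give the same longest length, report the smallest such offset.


Try each offset into the search buffer:
  offset=1 (pos 3, char 'a'): match length 2
  offset=2 (pos 2, char 'a'): match length 2
  offset=3 (pos 1, char 'd'): match length 0
  offset=4 (pos 0, char 'c'): match length 0
Longest match has length 2, found at offsets 1, 2; take the smallest, offset 1.
next_char = character at position 4 + 2 = 6 -> 'c'

Best match: offset=1, length=2 (matching 'aa' starting at position 3)
LZ77 triple: (1, 2, 'c')


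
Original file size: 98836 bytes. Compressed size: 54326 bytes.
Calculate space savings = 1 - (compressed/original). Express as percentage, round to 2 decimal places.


ratio = compressed/original = 54326/98836 = 0.549658
savings = 1 - ratio = 1 - 0.549658 = 0.450342
as a percentage: 0.450342 * 100 = 45.03%

Space savings = 1 - 54326/98836 = 45.03%


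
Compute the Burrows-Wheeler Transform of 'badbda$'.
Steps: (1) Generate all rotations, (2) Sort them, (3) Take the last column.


Rotations (sorted):
  0: $badbda -> last char: a
  1: a$badbd -> last char: d
  2: adbda$b -> last char: b
  3: badbda$ -> last char: $
  4: bda$bad -> last char: d
  5: da$badb -> last char: b
  6: dbda$ba -> last char: a


BWT = adb$dba


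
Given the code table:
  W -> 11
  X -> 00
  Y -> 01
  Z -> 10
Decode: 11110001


Decoding:
11 -> W
11 -> W
00 -> X
01 -> Y


Result: WWXY


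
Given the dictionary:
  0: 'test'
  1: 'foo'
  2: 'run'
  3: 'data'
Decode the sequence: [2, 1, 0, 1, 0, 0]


Look up each index in the dictionary:
  2 -> 'run'
  1 -> 'foo'
  0 -> 'test'
  1 -> 'foo'
  0 -> 'test'
  0 -> 'test'

Decoded: "run foo test foo test test"


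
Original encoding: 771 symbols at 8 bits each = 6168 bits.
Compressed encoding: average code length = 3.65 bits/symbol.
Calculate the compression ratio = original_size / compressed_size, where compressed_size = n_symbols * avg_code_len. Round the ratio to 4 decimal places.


original_size = n_symbols * orig_bits = 771 * 8 = 6168 bits
compressed_size = n_symbols * avg_code_len = 771 * 3.65 = 2814.15 bits
ratio = original_size / compressed_size = 6168 / 2814.15 = 2.1918

Compression ratio = 2.1918


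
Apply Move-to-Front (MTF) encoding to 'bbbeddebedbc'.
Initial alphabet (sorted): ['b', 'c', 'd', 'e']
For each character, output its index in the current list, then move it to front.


MTF encoding:
'b': index 0 in ['b', 'c', 'd', 'e'] -> ['b', 'c', 'd', 'e']
'b': index 0 in ['b', 'c', 'd', 'e'] -> ['b', 'c', 'd', 'e']
'b': index 0 in ['b', 'c', 'd', 'e'] -> ['b', 'c', 'd', 'e']
'e': index 3 in ['b', 'c', 'd', 'e'] -> ['e', 'b', 'c', 'd']
'd': index 3 in ['e', 'b', 'c', 'd'] -> ['d', 'e', 'b', 'c']
'd': index 0 in ['d', 'e', 'b', 'c'] -> ['d', 'e', 'b', 'c']
'e': index 1 in ['d', 'e', 'b', 'c'] -> ['e', 'd', 'b', 'c']
'b': index 2 in ['e', 'd', 'b', 'c'] -> ['b', 'e', 'd', 'c']
'e': index 1 in ['b', 'e', 'd', 'c'] -> ['e', 'b', 'd', 'c']
'd': index 2 in ['e', 'b', 'd', 'c'] -> ['d', 'e', 'b', 'c']
'b': index 2 in ['d', 'e', 'b', 'c'] -> ['b', 'd', 'e', 'c']
'c': index 3 in ['b', 'd', 'e', 'c'] -> ['c', 'b', 'd', 'e']


Output: [0, 0, 0, 3, 3, 0, 1, 2, 1, 2, 2, 3]


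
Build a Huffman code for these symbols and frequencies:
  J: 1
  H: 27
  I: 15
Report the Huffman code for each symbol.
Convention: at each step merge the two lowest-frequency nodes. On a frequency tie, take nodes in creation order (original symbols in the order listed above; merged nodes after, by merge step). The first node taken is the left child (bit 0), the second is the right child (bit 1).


Huffman tree construction:
Step 1: Merge J(1) + I(15) = 16
Step 2: Merge (J+I)(16) + H(27) = 43
Read each symbol's code off the tree from the root (left child = 0, right child = 1).

Codes:
  J: 00 (length 2)
  H: 1 (length 1)
  I: 01 (length 2)
Average code length: 59/43 = 1.3721 bits/symbol


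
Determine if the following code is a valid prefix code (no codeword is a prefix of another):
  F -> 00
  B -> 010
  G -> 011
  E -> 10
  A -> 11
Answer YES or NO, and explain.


Checking each pair (does one codeword prefix another?):
  F='00' vs B='010': no prefix
  F='00' vs G='011': no prefix
  F='00' vs E='10': no prefix
  F='00' vs A='11': no prefix
  B='010' vs F='00': no prefix
  B='010' vs G='011': no prefix
  B='010' vs E='10': no prefix
  B='010' vs A='11': no prefix
  G='011' vs F='00': no prefix
  G='011' vs B='010': no prefix
  G='011' vs E='10': no prefix
  G='011' vs A='11': no prefix
  E='10' vs F='00': no prefix
  E='10' vs B='010': no prefix
  E='10' vs G='011': no prefix
  E='10' vs A='11': no prefix
  A='11' vs F='00': no prefix
  A='11' vs B='010': no prefix
  A='11' vs G='011': no prefix
  A='11' vs E='10': no prefix
No violation found over all pairs.

YES -- this is a valid prefix code. No codeword is a prefix of any other codeword.


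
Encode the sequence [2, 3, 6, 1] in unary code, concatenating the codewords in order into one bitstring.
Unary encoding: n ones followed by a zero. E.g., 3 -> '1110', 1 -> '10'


Encode each number as n ones followed by a terminating 0:
  2 -> 110 (3 bits)
  3 -> 1110 (4 bits)
  6 -> 1111110 (7 bits)
  1 -> 10 (2 bits)
Total length = 3 + 4 + 7 + 2 = 16 bits.

Unary([2, 3, 6, 1]) = 1101110111111010 (16 bits)


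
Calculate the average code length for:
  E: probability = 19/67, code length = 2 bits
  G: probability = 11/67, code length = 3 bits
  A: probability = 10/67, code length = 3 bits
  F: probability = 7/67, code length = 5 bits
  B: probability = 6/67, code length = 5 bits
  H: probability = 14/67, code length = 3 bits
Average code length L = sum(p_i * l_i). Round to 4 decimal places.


Weighted contributions p_i * l_i:
  E: (19/67) * 2 = 38/67
  G: (11/67) * 3 = 33/67
  A: (10/67) * 3 = 30/67
  F: (7/67) * 5 = 35/67
  B: (6/67) * 5 = 30/67
  H: (14/67) * 3 = 42/67
Sum = (38 + 33 + 30 + 35 + 30 + 42)/67 = 208/67

L = 208/67 = 3.1045 bits/symbol


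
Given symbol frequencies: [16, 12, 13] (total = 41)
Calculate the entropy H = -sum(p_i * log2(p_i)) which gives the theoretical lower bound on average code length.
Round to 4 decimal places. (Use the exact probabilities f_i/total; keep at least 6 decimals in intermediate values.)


Per-symbol terms -p_i * log2(p_i) with p_i = f_i/41:
  p = 16/41 = 0.390244: log2(p) = -1.357552, -p*log2(p) = 0.529776
  p = 12/41 = 0.292683: log2(p) = -1.772590, -p*log2(p) = 0.518807
  p = 13/41 = 0.317073: log2(p) = -1.657112, -p*log2(p) = 0.525426
H = 0.529776 + 0.518807 + 0.525426 = 1.574009

H = 1.574 bits/symbol


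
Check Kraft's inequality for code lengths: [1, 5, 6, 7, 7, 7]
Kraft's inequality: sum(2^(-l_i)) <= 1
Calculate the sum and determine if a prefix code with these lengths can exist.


Sum = 2^(-1) + 2^(-5) + 2^(-6) + 2^(-7) + 2^(-7) + 2^(-7)
    = 0.5 + 0.03125 + 0.015625 + 0.0078125 + 0.0078125 + 0.0078125
    = 73/128 = 0.5703125
Since 0.5703125 <= 1, Kraft's inequality IS satisfied.
A prefix code with these lengths CAN exist.

Kraft sum = 0.5703125. Satisfied.


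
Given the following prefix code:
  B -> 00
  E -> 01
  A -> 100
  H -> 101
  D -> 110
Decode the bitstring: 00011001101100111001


Decoding step by step:
Bits 00 -> B
Bits 01 -> E
Bits 100 -> A
Bits 110 -> D
Bits 110 -> D
Bits 01 -> E
Bits 110 -> D
Bits 01 -> E


Decoded message: BEADDEDE


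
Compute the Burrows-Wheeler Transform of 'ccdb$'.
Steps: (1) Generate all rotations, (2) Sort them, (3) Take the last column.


Rotations (sorted):
  0: $ccdb -> last char: b
  1: b$ccd -> last char: d
  2: ccdb$ -> last char: $
  3: cdb$c -> last char: c
  4: db$cc -> last char: c


BWT = bd$cc


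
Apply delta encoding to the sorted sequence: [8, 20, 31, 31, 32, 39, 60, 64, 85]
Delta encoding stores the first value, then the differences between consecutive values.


First value: 8
Deltas:
  20 - 8 = 12
  31 - 20 = 11
  31 - 31 = 0
  32 - 31 = 1
  39 - 32 = 7
  60 - 39 = 21
  64 - 60 = 4
  85 - 64 = 21


Delta encoded: [8, 12, 11, 0, 1, 7, 21, 4, 21]


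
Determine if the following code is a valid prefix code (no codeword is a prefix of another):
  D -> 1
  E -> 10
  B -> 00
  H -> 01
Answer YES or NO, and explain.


Checking each pair (does one codeword prefix another?):
  D='1' vs E='10': prefix -- VIOLATION

NO -- this is NOT a valid prefix code. D (1) is a prefix of E (10).


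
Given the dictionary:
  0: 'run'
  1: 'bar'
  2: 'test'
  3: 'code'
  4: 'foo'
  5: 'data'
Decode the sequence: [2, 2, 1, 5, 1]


Look up each index in the dictionary:
  2 -> 'test'
  2 -> 'test'
  1 -> 'bar'
  5 -> 'data'
  1 -> 'bar'

Decoded: "test test bar data bar"


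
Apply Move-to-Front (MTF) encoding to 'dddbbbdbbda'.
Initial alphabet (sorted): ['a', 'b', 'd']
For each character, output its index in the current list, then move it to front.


MTF encoding:
'd': index 2 in ['a', 'b', 'd'] -> ['d', 'a', 'b']
'd': index 0 in ['d', 'a', 'b'] -> ['d', 'a', 'b']
'd': index 0 in ['d', 'a', 'b'] -> ['d', 'a', 'b']
'b': index 2 in ['d', 'a', 'b'] -> ['b', 'd', 'a']
'b': index 0 in ['b', 'd', 'a'] -> ['b', 'd', 'a']
'b': index 0 in ['b', 'd', 'a'] -> ['b', 'd', 'a']
'd': index 1 in ['b', 'd', 'a'] -> ['d', 'b', 'a']
'b': index 1 in ['d', 'b', 'a'] -> ['b', 'd', 'a']
'b': index 0 in ['b', 'd', 'a'] -> ['b', 'd', 'a']
'd': index 1 in ['b', 'd', 'a'] -> ['d', 'b', 'a']
'a': index 2 in ['d', 'b', 'a'] -> ['a', 'd', 'b']


Output: [2, 0, 0, 2, 0, 0, 1, 1, 0, 1, 2]


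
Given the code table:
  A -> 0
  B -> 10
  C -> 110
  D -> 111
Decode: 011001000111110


Decoding:
0 -> A
110 -> C
0 -> A
10 -> B
0 -> A
0 -> A
111 -> D
110 -> C


Result: ACABAADC


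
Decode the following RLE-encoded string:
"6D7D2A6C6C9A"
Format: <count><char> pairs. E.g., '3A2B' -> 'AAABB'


Expanding each <count><char> pair:
  6D -> 'DDDDDD'
  7D -> 'DDDDDDD'
  2A -> 'AA'
  6C -> 'CCCCCC'
  6C -> 'CCCCCC'
  9A -> 'AAAAAAAAA'

Decoded = DDDDDDDDDDDDDAACCCCCCCCCCCCAAAAAAAAA


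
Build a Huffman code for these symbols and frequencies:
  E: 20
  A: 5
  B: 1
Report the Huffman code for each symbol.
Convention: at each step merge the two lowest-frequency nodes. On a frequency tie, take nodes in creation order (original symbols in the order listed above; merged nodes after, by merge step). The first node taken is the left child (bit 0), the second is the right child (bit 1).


Huffman tree construction:
Step 1: Merge B(1) + A(5) = 6
Step 2: Merge (B+A)(6) + E(20) = 26
Read each symbol's code off the tree from the root (left child = 0, right child = 1).

Codes:
  E: 1 (length 1)
  A: 01 (length 2)
  B: 00 (length 2)
Average code length: 32/26 = 1.2308 bits/symbol


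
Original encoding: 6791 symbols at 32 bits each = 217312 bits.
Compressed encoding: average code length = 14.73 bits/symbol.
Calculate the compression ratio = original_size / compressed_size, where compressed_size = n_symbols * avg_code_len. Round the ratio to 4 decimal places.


original_size = n_symbols * orig_bits = 6791 * 32 = 217312 bits
compressed_size = n_symbols * avg_code_len = 6791 * 14.73 = 100031.43 bits
ratio = original_size / compressed_size = 217312 / 100031.43 = 2.1724

Compression ratio = 2.1724


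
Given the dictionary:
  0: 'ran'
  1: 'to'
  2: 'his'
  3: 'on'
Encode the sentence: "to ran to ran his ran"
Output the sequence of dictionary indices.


Look up each word in the dictionary:
  'to' -> 1
  'ran' -> 0
  'to' -> 1
  'ran' -> 0
  'his' -> 2
  'ran' -> 0

Encoded: [1, 0, 1, 0, 2, 0]


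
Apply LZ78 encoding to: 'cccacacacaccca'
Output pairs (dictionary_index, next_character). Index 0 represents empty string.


LZ78 encoding steps:
Dictionary: {0: ''}
Step 1: w='' (idx 0), next='c' -> output (0, 'c'), add 'c' as idx 1
Step 2: w='c' (idx 1), next='c' -> output (1, 'c'), add 'cc' as idx 2
Step 3: w='' (idx 0), next='a' -> output (0, 'a'), add 'a' as idx 3
Step 4: w='c' (idx 1), next='a' -> output (1, 'a'), add 'ca' as idx 4
Step 5: w='ca' (idx 4), next='c' -> output (4, 'c'), add 'cac' as idx 5
Step 6: w='a' (idx 3), next='c' -> output (3, 'c'), add 'ac' as idx 6
Step 7: w='cc' (idx 2), next='a' -> output (2, 'a'), add 'cca' as idx 7


Encoded: [(0, 'c'), (1, 'c'), (0, 'a'), (1, 'a'), (4, 'c'), (3, 'c'), (2, 'a')]


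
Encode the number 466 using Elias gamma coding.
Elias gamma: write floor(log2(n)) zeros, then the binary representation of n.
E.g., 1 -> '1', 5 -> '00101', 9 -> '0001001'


num_bits = floor(log2(466)) + 1 = 9
leading_zeros = num_bits - 1 = 8
binary(466) = 111010010

Elias gamma(466) = '00000000' + '111010010' = 00000000111010010 (17 bits)


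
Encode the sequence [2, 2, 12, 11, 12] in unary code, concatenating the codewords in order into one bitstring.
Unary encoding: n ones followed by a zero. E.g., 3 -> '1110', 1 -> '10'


Encode each number as n ones followed by a terminating 0:
  2 -> 110 (3 bits)
  2 -> 110 (3 bits)
  12 -> 1111111111110 (13 bits)
  11 -> 111111111110 (12 bits)
  12 -> 1111111111110 (13 bits)
Total length = 3 + 3 + 13 + 12 + 13 = 44 bits.

Unary([2, 2, 12, 11, 12]) = 11011011111111111101111111111101111111111110 (44 bits)


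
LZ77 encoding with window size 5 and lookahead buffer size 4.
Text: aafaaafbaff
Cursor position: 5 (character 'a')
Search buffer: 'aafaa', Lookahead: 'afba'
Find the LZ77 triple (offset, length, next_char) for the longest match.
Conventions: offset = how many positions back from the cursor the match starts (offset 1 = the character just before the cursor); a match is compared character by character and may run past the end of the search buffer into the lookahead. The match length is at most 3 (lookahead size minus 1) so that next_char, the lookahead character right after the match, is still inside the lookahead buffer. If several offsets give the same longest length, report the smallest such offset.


Try each offset into the search buffer:
  offset=1 (pos 4, char 'a'): match length 1
  offset=2 (pos 3, char 'a'): match length 1
  offset=3 (pos 2, char 'f'): match length 0
  offset=4 (pos 1, char 'a'): match length 2
  offset=5 (pos 0, char 'a'): match length 1
Longest match has length 2 at offset 4.
next_char = character at position 5 + 2 = 7 -> 'b'

Best match: offset=4, length=2 (matching 'af' starting at position 1)
LZ77 triple: (4, 2, 'b')


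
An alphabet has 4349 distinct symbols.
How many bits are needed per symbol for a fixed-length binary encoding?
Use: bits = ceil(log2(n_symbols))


log2(4349) = 12.0865
Bracket: 2^12 = 4096 < 4349 <= 2^13 = 8192
So ceil(log2(4349)) = 13

bits = ceil(log2(4349)) = ceil(12.0865) = 13 bits


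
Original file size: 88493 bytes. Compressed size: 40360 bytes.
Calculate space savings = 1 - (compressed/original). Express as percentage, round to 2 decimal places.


ratio = compressed/original = 40360/88493 = 0.456081
savings = 1 - ratio = 1 - 0.456081 = 0.543919
as a percentage: 0.543919 * 100 = 54.39%

Space savings = 1 - 40360/88493 = 54.39%


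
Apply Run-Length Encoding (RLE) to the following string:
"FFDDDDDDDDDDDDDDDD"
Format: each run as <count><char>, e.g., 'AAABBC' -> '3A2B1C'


Scanning runs left to right:
  i=0: run of 'F' x 2 -> '2F'
  i=2: run of 'D' x 16 -> '16D'

RLE = 2F16D


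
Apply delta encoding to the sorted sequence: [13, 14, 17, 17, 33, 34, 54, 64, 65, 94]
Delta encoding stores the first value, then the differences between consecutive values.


First value: 13
Deltas:
  14 - 13 = 1
  17 - 14 = 3
  17 - 17 = 0
  33 - 17 = 16
  34 - 33 = 1
  54 - 34 = 20
  64 - 54 = 10
  65 - 64 = 1
  94 - 65 = 29


Delta encoded: [13, 1, 3, 0, 16, 1, 20, 10, 1, 29]


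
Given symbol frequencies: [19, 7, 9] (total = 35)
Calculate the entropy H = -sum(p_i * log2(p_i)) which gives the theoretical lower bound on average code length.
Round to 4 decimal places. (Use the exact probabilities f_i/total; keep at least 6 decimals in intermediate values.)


Per-symbol terms -p_i * log2(p_i) with p_i = f_i/35:
  p = 19/35 = 0.542857: log2(p) = -0.881356, -p*log2(p) = 0.478450
  p = 7/35 = 0.200000: log2(p) = -2.321928, -p*log2(p) = 0.464386
  p = 9/35 = 0.257143: log2(p) = -1.959358, -p*log2(p) = 0.503835
H = 0.478450 + 0.464386 + 0.503835 = 1.446671

H = 1.4467 bits/symbol


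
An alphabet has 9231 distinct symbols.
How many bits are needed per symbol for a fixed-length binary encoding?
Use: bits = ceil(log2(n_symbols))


log2(9231) = 13.1723
Bracket: 2^13 = 8192 < 9231 <= 2^14 = 16384
So ceil(log2(9231)) = 14

bits = ceil(log2(9231)) = ceil(13.1723) = 14 bits
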